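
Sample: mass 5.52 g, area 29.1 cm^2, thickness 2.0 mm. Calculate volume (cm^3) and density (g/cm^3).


Thickness in cm = 2.0 / 10 = 0.20 cm
Volume = 29.1 x 0.20 = 5.820 cm^3
Density = 5.52 / 5.820 = 0.948 g/cm^3


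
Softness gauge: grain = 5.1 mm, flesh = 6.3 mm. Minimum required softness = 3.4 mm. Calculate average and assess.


Average softness = 5.70 mm
Meets requirement: Yes

Average = (5.1 + 6.3) / 2 = 5.70 mm
Minimum = 3.4 mm
Meets requirement: Yes


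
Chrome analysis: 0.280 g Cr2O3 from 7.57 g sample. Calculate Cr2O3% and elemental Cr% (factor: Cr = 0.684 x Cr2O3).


Cr2O3% = 0.280 / 7.57 x 100 = 3.70%
Cr% = 3.70 x 0.684 = 2.53%


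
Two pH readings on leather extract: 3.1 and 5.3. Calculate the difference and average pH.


Difference = |3.1 - 5.3| = 2.2
Average = (3.1 + 5.3) / 2 = 4.20


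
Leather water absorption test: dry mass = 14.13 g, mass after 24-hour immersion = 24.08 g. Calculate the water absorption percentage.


70.4%


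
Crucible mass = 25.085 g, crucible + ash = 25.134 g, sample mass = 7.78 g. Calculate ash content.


Ash mass = 25.134 - 25.085 = 0.049 g
Ash% = 0.049 / 7.78 x 100 = 0.63%


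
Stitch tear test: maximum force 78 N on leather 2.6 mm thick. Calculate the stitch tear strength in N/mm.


30.0 N/mm


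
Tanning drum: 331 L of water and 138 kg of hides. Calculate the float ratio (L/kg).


2.4

Float ratio = water / hide weight
Ratio = 331 / 138 = 2.4


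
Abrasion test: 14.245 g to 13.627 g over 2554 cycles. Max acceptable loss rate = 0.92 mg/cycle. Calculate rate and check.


Loss = 14.245 - 13.627 = 0.618 g
Rate = 0.618 g / 2554 cycles x 1000 = 0.242 mg/cycle
Max = 0.92 mg/cycle
Passes: Yes


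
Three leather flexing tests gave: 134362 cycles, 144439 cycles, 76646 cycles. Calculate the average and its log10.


Average = (134362 + 144439 + 76646) / 3 = 118482 cycles
log10(118482) = 5.07


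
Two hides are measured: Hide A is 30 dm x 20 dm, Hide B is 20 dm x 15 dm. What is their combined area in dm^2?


Hide A area = 30 x 20 = 600 dm^2
Hide B area = 20 x 15 = 300 dm^2
Total = 600 + 300 = 900 dm^2


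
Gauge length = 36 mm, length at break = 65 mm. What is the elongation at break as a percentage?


80.6%


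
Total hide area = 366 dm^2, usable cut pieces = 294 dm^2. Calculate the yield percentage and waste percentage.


Yield = 80.3%
Waste = 19.7%

Yield = 294 / 366 x 100 = 80.3%
Waste = 366 - 294 = 72 dm^2
Waste% = 100 - 80.3 = 19.7%


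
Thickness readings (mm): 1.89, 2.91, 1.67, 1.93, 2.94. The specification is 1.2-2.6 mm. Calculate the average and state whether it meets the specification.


Average = 2.27 mm
Within specification: Yes


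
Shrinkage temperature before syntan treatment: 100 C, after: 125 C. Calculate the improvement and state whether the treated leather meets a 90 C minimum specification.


Improvement = 125 - 100 = 25 C
Spec check: 125 C >= 90 C? Yes


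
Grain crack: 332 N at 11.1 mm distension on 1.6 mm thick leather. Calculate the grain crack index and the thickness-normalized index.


Crack index = 332 / 11.1 = 29.9 N/mm
Normalized = 29.9 / 1.6 = 18.7 N/mm per mm


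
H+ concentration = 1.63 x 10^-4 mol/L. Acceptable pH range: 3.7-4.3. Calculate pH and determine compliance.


pH = -log10(1.63 x 10^-4) = 3.79
Range: 3.7 to 4.3
Compliant: Yes


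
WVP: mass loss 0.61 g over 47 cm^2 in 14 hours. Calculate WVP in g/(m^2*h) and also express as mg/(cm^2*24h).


WVP = 0.61 / (47 x 14) x 10000 = 9.27 g/(m^2*h)
Mass loss in mg = 0.61 x 1000 = 610 mg
Per cm^2 per 24h in mg: 610 x 24 / (47 x 14) = 14640 / 658 = 22.25 mg/(cm^2*24h)


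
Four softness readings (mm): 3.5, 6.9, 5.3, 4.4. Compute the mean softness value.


Sum = 3.5 + 6.9 + 5.3 + 4.4
Mean = 20.1 / 4 = 5.03 mm


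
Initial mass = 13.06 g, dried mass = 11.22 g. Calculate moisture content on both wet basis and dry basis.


Moisture lost = 13.06 - 11.22 = 1.84 g
Wet basis MC = 1.84 / 13.06 x 100 = 14.1%
Dry basis MC = 1.84 / 11.22 x 100 = 16.4%


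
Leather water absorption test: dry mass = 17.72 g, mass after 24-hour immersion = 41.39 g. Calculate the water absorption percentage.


133.6%


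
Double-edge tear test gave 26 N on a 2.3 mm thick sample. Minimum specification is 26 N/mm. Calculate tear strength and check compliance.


Tear strength = 11.3 N/mm
Compliant: No


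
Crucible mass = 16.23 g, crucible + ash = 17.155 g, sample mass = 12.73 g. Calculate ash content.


Ash mass = 17.155 - 16.23 = 0.925 g
Ash% = 0.925 / 12.73 x 100 = 7.27%


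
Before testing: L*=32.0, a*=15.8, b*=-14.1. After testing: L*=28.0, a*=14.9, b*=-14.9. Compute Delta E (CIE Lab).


dL = 28.0 - 32.0 = -4.0
da = 14.9 - 15.8 = -0.9
db = -14.9 - (-14.1) = -0.8
dE = sqrt((-4.0)^2 + (-0.9)^2 + (-0.8)^2) = 4.18


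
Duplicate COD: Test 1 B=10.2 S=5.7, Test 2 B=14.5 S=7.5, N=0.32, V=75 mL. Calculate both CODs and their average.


COD1 = 153.6 mg/L
COD2 = 238.9 mg/L
Average = 196.3 mg/L

COD1 = (10.2 - 5.7) x 0.32 x 8000 / 75 = 153.6 mg/L
COD2 = (14.5 - 7.5) x 0.32 x 8000 / 75 = 238.9 mg/L
Average = (153.6 + 238.9) / 2 = 196.3 mg/L


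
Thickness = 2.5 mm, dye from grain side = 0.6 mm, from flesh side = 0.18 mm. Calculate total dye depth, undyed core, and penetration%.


Total dyed = 0.6 + 0.18 = 0.78 mm
Undyed core = 2.5 - 0.78 = 1.72 mm
Penetration = 0.78 / 2.5 x 100 = 31.2%


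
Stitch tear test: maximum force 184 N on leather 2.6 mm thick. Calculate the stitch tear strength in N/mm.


70.8 N/mm

Stitch tear strength = force / thickness
STS = 184 / 2.6 = 70.8 N/mm


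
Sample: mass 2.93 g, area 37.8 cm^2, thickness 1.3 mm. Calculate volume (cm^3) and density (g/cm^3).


Thickness in cm = 1.3 / 10 = 0.13 cm
Volume = 37.8 x 0.13 = 4.914 cm^3
Density = 2.93 / 4.914 = 0.596 g/cm^3


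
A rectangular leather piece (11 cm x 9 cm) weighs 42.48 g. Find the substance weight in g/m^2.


Area = 11 x 9 = 99 cm^2
SW = 42.48 / 99 x 10000 = 4290.9 g/m^2


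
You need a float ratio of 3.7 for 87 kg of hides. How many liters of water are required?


Water = hide weight x target ratio
Water = 87 x 3.7 = 321.9 L


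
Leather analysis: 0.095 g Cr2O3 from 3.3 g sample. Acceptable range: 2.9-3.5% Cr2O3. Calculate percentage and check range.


Cr2O3% = 0.095 / 3.3 x 100 = 2.88%
Acceptable range: 2.9 to 3.5%
Within range: No


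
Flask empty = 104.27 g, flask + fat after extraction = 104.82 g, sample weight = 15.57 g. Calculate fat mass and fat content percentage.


Fat mass = 104.82 - 104.27 = 0.55 g
Fat% = 0.55 / 15.57 x 100 = 3.5%


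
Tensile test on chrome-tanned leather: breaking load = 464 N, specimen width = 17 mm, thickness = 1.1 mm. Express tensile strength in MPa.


Cross-section = 17 x 1.1 = 18.7 mm^2
TS = 464 / 18.7 = 24.81 MPa
(1 N/mm^2 = 1 MPa)


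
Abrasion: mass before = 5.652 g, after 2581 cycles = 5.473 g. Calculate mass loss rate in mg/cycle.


Mass loss = 5.652 - 5.473 = 0.179 g
Rate = 0.179 / 2581 x 1000 = 0.069 mg/cycle


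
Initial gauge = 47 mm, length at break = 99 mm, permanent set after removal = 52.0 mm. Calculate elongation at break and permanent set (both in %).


Elongation at break = (99 - 47) / 47 x 100 = 110.6%
Permanent set = (52.0 - 47) / 47 x 100 = 10.6%


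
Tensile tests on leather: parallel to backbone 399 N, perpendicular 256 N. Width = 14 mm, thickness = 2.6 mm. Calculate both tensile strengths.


Area = 14 x 2.6 = 36.4 mm^2
TS (parallel) = 399 / 36.4 = 10.96 N/mm^2
TS (perpendicular) = 256 / 36.4 = 7.03 N/mm^2


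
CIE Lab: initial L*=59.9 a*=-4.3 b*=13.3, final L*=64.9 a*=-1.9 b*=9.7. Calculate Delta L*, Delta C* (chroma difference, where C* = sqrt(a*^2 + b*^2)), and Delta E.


Delta L* = 5.0
Delta C* = -4.09
Delta E = 6.61

Delta L* = 64.9 - 59.9 = 5.0
C1* = sqrt((-4.3)^2 + (13.3)^2) = 13.978
C2* = sqrt((-1.9)^2 + (9.7)^2) = 9.884
Delta C* = 9.884 - 13.978 = -4.09
Delta E = sqrt((5.0)^2 + (2.4)^2 + (-3.6)^2) = 6.61


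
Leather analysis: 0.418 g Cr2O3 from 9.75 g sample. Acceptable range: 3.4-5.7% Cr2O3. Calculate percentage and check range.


Cr2O3 = 4.29%
Within range: Yes


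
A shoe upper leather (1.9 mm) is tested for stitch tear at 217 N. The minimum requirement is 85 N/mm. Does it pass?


STS = 114.2 N/mm
Passes: Yes

STS = 217 / 1.9 = 114.2 N/mm
Minimum required: 85 N/mm
Passes: Yes


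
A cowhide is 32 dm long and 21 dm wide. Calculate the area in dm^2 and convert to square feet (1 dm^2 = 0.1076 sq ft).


Area = 32 x 21 = 672 dm^2
Conversion: 672 x 0.1076 = 72.31 sq ft


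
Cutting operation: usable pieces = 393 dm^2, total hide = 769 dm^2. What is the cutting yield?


Yield = usable / total x 100
Yield = 393 / 769 x 100 = 51.1%


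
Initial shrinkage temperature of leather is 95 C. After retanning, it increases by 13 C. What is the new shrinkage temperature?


New Ts = 95 + 13 = 108 C


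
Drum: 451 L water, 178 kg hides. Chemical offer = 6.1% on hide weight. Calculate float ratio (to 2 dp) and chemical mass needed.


Float ratio = 2.53
Chemical needed = 10.858 kg

Float ratio = 451 / 178 = 2.53
Chemical = 178 x 6.1 / 100 = 10.858 kg


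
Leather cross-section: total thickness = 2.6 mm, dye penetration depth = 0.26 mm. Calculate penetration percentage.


Penetration% = 0.26 / 2.6 x 100
Penetration = 10.0%


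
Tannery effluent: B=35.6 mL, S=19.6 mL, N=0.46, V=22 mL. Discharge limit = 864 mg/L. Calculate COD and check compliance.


COD = 2676.4 mg/L
Compliant: No

COD = (35.6 - 19.6) x 0.46 x 8000 / 22 = 2676.4 mg/L
Limit: 864 mg/L
Compliant: No


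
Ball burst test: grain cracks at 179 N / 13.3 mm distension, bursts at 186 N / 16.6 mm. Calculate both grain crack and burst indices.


Crack index = 13.5 N/mm
Burst index = 11.2 N/mm


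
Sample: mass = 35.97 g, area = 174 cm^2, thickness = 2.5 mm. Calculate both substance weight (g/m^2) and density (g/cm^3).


Substance weight = 2067.2 g/m^2
Density = 0.827 g/cm^3

SW = 35.97 / 174 x 10000 = 2067.2 g/m^2
Volume = 174 x 2.5 / 10 = 43.50 cm^3
Density = 35.97 / 43.50 = 0.827 g/cm^3


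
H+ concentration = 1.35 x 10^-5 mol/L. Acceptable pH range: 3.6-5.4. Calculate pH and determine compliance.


pH = 4.87
Compliant: Yes

pH = -log10(1.35 x 10^-5) = 4.87
Range: 3.6 to 5.4
Compliant: Yes


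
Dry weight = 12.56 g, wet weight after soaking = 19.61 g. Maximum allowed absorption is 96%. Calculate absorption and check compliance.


WA = (19.61 - 12.56) / 12.56 x 100 = 56.1%
Maximum allowed: 96%
Compliant: Yes


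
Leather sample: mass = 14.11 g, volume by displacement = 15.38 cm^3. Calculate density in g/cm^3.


Density = mass / volume
Density = 14.11 / 15.38 = 0.917 g/cm^3


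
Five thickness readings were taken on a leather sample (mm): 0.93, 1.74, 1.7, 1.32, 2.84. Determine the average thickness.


Sum = 0.93 + 1.74 + 1.7 + 1.32 + 2.84 = 8.53
Average = 8.53 / 5 = 1.71 mm


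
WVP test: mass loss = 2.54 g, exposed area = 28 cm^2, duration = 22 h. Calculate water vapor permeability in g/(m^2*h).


WVP = mass_loss / (area x time) x 10000
WVP = 2.54 / (28 x 22) x 10000
WVP = 2.54 / 616 x 10000 = 41.23 g/(m^2*h)


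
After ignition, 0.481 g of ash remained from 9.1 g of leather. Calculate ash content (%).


5.29%

Ash% = 0.481 / 9.1 x 100
Ash% = 5.29%


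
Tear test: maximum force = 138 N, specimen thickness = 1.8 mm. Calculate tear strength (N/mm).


Tear strength = force / thickness
Tear = 138 / 1.8 = 76.7 N/mm


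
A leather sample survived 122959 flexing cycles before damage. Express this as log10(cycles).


5.09


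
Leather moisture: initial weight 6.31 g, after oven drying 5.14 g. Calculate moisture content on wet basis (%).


18.5%

Moisture = 6.31 - 5.14 = 1.17 g
MC = 1.17 / 6.31 x 100 = 18.5%


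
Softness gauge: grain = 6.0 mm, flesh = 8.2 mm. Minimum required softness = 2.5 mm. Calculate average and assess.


Average = (6.0 + 8.2) / 2 = 7.10 mm
Minimum = 2.5 mm
Meets requirement: Yes


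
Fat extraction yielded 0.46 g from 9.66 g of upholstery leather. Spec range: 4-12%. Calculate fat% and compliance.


Fat% = 0.46 / 9.66 x 100 = 4.8%
Spec range: 4-12%
Compliant: Yes


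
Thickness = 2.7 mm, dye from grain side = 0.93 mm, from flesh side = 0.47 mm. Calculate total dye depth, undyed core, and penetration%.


Total dyed = 1.40 mm
Undyed core = 1.30 mm
Penetration = 51.9%

Total dyed = 0.93 + 0.47 = 1.40 mm
Undyed core = 2.7 - 1.40 = 1.30 mm
Penetration = 1.40 / 2.7 x 100 = 51.9%


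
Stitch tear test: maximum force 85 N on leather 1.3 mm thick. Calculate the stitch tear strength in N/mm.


Stitch tear strength = force / thickness
STS = 85 / 1.3 = 65.4 N/mm


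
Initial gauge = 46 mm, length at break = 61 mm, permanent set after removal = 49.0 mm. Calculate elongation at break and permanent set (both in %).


Elongation at break = (61 - 46) / 46 x 100 = 32.6%
Permanent set = (49.0 - 46) / 46 x 100 = 6.5%


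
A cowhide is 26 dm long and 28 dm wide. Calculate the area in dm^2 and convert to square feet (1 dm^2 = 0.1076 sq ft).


Area = 26 x 28 = 728 dm^2
Conversion: 728 x 0.1076 = 78.33 sq ft


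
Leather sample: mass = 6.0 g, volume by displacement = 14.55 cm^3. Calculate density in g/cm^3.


Density = mass / volume
Density = 6.0 / 14.55 = 0.412 g/cm^3


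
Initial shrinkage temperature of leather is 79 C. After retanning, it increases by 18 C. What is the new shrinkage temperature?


New Ts = 79 + 18 = 97 C


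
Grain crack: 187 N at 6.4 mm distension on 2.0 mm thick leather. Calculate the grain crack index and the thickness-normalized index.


Crack index = 187 / 6.4 = 29.2 N/mm
Normalized = 29.2 / 2.0 = 14.6 N/mm per mm


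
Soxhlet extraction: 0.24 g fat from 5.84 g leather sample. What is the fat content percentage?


Fat content = 0.24 / 5.84 x 100
Fat = 4.1%


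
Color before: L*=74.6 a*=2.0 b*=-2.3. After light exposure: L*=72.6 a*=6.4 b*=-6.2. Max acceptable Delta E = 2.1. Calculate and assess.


Delta E = 6.21
Passes: No

dL = -2.0, da = 4.4, db = -3.9
dE = sqrt((-2.0)^2 + (4.4)^2 + (-3.9)^2) = 6.21
Max = 2.1
Passes: No


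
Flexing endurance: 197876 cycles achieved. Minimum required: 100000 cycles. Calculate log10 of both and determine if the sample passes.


log10(197876) = 5.30
log10(100000) = 5.00
Passes: Yes


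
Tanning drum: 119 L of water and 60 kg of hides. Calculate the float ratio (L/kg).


2.0


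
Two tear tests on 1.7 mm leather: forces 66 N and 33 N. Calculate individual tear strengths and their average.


Tear 1 = 66 / 1.7 = 38.8 N/mm
Tear 2 = 33 / 1.7 = 19.4 N/mm
Average = (38.8 + 19.4) / 2 = 29.1 N/mm


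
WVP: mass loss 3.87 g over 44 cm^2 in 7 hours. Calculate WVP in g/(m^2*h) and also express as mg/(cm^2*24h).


WVP = 3.87 / (44 x 7) x 10000 = 125.65 g/(m^2*h)
Mass loss in mg = 3.87 x 1000 = 3870 mg
Per cm^2 per 24h in mg: 3870 x 24 / (44 x 7) = 92880 / 308 = 301.56 mg/(cm^2*24h)


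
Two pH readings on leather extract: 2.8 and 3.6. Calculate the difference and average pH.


Difference = 0.8
Average pH = 3.20

Difference = |2.8 - 3.6| = 0.8
Average = (2.8 + 3.6) / 2 = 3.20


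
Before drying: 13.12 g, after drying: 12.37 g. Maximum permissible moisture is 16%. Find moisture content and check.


MC = (13.12 - 12.37) / 13.12 x 100 = 5.7%
Maximum: 16%
Acceptable: Yes


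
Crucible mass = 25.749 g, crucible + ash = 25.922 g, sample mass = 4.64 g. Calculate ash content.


Ash mass = 25.922 - 25.749 = 0.173 g
Ash% = 0.173 / 4.64 x 100 = 3.73%


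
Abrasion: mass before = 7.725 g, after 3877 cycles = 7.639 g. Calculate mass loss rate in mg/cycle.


Mass loss = 7.725 - 7.639 = 0.086 g
Rate = 0.086 / 3877 x 1000 = 0.022 mg/cycle


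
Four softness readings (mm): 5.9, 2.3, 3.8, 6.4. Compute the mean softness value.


4.60 mm

Sum = 5.9 + 2.3 + 3.8 + 6.4
Mean = 18.4 / 4 = 4.60 mm


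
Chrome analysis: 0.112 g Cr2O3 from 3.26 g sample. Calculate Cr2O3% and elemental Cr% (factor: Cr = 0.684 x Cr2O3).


Cr2O3 = 3.44%
Cr = 2.35%

Cr2O3% = 0.112 / 3.26 x 100 = 3.44%
Cr% = 3.44 x 0.684 = 2.35%


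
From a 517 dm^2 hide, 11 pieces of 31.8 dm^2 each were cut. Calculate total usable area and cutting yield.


Total usable = 11 x 31.8 = 349.8 dm^2
Yield = 349.8 / 517 x 100 = 67.7%


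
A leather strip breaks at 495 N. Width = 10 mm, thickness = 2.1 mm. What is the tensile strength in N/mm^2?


Cross-sectional area = 10 x 2.1 = 21.0 mm^2
Tensile strength = 495 / 21.0 = 23.57 N/mm^2


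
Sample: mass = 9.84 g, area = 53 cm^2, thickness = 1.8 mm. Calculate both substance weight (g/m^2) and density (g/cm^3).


Substance weight = 1856.6 g/m^2
Density = 1.031 g/cm^3


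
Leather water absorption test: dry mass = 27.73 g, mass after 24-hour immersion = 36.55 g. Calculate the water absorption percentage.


Water absorbed = 36.55 - 27.73 = 8.82 g
WA% = 8.82 / 27.73 x 100 = 31.8%


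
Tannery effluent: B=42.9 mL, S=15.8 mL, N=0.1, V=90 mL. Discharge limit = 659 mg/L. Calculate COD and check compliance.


COD = 240.9 mg/L
Compliant: Yes

COD = (42.9 - 15.8) x 0.1 x 8000 / 90 = 240.9 mg/L
Limit: 659 mg/L
Compliant: Yes


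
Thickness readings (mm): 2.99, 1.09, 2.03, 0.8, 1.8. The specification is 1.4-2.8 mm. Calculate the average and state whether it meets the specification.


Average = 1.74 mm
Within specification: Yes

Sum = 8.71
Average = 8.71 / 5 = 1.74 mm
Specification range: 1.4 to 2.8 mm
Within spec: Yes


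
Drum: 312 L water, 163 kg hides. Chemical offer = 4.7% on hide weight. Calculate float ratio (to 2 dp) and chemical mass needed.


Float ratio = 1.91
Chemical needed = 7.661 kg

Float ratio = 312 / 163 = 1.91
Chemical = 163 x 4.7 / 100 = 7.661 kg


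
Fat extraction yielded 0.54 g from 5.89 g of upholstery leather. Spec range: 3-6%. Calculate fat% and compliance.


Fat% = 0.54 / 5.89 x 100 = 9.2%
Spec range: 3-6%
Compliant: No


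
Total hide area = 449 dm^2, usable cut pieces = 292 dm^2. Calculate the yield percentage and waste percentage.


Yield = 65.0%
Waste = 35.0%


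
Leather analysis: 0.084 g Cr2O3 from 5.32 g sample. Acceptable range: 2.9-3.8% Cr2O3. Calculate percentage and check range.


Cr2O3 = 1.58%
Within range: No

Cr2O3% = 0.084 / 5.32 x 100 = 1.58%
Acceptable range: 2.9 to 3.8%
Within range: No


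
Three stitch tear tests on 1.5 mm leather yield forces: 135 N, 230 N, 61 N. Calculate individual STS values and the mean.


STS1 = 90.0 N/mm
STS2 = 153.3 N/mm
STS3 = 40.7 N/mm
Mean = 94.7 N/mm


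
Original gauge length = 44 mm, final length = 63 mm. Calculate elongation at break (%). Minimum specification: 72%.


Elongation = 43.2%
Meets spec: No

Extension = 63 - 44 = 19 mm
Elongation = 19 / 44 x 100 = 43.2%
Minimum required: 72%
Meets specification: No


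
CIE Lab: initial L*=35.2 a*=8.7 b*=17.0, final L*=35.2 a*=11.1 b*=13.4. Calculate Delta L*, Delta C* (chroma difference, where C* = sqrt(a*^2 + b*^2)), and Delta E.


Delta L* = 35.2 - 35.2 = 0.0
C1* = sqrt((8.7)^2 + (17.0)^2) = 19.097
C2* = sqrt((11.1)^2 + (13.4)^2) = 17.400
Delta C* = 17.400 - 19.097 = -1.70
Delta E = sqrt((0.0)^2 + (2.4)^2 + (-3.6)^2) = 4.33


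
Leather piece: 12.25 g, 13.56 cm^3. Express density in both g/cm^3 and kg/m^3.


Density = 12.25 / 13.56 = 0.903 g/cm^3
Convert: 0.903 x 1000 = 903 kg/m^3


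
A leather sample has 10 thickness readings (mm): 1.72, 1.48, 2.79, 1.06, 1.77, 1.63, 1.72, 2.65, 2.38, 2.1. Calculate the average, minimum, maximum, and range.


Average = 1.93 mm
Min = 1.06 mm
Max = 2.79 mm
Range = 1.73 mm

Sum = 19.30
Average = 19.30 / 10 = 1.93 mm
Minimum = 1.06 mm
Maximum = 2.79 mm
Range = 2.79 - 1.06 = 1.73 mm


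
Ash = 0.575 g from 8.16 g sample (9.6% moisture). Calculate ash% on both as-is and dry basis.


As-is ash% = 0.575 / 8.16 x 100 = 7.05%
Dry mass = 8.16 x (100 - 9.6) / 100 = 7.37664 g
Dry-basis ash% = 0.575 / 7.37664 x 100 = 7.79%


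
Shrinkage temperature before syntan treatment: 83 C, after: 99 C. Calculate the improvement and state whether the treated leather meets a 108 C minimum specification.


Improvement = 16 C
Meets 108 C spec: No

Improvement = 99 - 83 = 16 C
Spec check: 99 C >= 108 C? No


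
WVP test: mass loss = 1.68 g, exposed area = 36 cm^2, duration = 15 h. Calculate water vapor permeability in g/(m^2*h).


31.11 g/(m^2*h)

WVP = mass_loss / (area x time) x 10000
WVP = 1.68 / (36 x 15) x 10000
WVP = 1.68 / 540 x 10000 = 31.11 g/(m^2*h)


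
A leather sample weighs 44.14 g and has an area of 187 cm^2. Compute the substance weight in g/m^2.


2360.4 g/m^2

Substance weight = mass / area x 10000
SW = 44.14 / 187 x 10000
SW = 2360.4 g/m^2


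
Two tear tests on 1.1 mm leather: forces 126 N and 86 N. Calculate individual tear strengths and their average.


Tear 1 = 114.5 N/mm
Tear 2 = 78.2 N/mm
Average = 96.4 N/mm

Tear 1 = 126 / 1.1 = 114.5 N/mm
Tear 2 = 86 / 1.1 = 78.2 N/mm
Average = (114.5 + 78.2) / 2 = 96.4 N/mm


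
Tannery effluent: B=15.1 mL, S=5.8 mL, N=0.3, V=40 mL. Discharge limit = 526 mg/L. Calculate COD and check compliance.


COD = 558.0 mg/L
Compliant: No


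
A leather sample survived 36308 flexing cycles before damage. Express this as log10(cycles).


4.56

log10(36308) = 4.56


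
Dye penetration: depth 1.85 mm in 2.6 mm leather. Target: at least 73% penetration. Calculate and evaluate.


Penetration = 71.2%
Meets target: No


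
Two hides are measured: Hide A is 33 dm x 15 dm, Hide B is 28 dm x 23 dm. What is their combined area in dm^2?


1139 dm^2

Hide A area = 33 x 15 = 495 dm^2
Hide B area = 28 x 23 = 644 dm^2
Total = 495 + 644 = 1139 dm^2


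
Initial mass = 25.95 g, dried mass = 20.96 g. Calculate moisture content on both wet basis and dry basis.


Moisture lost = 25.95 - 20.96 = 4.99 g
Wet basis MC = 4.99 / 25.95 x 100 = 19.2%
Dry basis MC = 4.99 / 20.96 x 100 = 23.8%


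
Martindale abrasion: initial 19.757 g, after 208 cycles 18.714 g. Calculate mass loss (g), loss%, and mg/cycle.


Mass loss = 1.043 g
Loss = 5.28%
Rate = 5.014 mg/cycle


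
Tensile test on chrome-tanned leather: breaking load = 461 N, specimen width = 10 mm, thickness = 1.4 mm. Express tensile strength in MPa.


Cross-section = 10 x 1.4 = 14.0 mm^2
TS = 461 / 14.0 = 32.93 MPa
(1 N/mm^2 = 1 MPa)


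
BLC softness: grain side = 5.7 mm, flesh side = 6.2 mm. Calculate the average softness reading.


5.95 mm

Average = (5.7 + 6.2) / 2
Average = 5.95 mm


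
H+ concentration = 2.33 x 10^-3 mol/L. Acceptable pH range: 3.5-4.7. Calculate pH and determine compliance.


pH = -log10(2.33 x 10^-3) = 2.63
Range: 3.5 to 4.7
Compliant: No


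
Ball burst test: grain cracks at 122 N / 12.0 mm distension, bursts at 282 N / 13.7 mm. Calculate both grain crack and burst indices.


Crack index = 10.2 N/mm
Burst index = 20.6 N/mm


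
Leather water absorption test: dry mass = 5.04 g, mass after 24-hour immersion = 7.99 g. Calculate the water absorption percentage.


Water absorbed = 7.99 - 5.04 = 2.95 g
WA% = 2.95 / 5.04 x 100 = 58.5%


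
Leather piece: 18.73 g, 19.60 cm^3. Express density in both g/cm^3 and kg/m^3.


0.956 g/cm^3
956 kg/m^3

Density = 18.73 / 19.60 = 0.956 g/cm^3
Convert: 0.956 x 1000 = 956 kg/m^3


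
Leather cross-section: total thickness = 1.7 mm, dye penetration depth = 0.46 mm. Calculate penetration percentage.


27.1%

Penetration% = 0.46 / 1.7 x 100
Penetration = 27.1%


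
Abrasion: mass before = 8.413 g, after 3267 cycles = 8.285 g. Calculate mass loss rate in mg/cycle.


Mass loss = 8.413 - 8.285 = 0.128 g
Rate = 0.128 / 3267 x 1000 = 0.039 mg/cycle


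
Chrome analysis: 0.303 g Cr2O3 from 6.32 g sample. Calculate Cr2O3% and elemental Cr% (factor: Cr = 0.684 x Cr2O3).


Cr2O3 = 4.79%
Cr = 3.28%

Cr2O3% = 0.303 / 6.32 x 100 = 4.79%
Cr% = 4.79 x 0.684 = 3.28%


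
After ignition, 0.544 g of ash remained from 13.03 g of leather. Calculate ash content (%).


Ash% = 0.544 / 13.03 x 100
Ash% = 4.17%


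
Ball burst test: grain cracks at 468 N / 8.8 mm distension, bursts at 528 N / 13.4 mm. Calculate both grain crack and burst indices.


Crack index = 53.2 N/mm
Burst index = 39.4 N/mm

Crack index = 468 / 8.8 = 53.2 N/mm
Burst index = 528 / 13.4 = 39.4 N/mm


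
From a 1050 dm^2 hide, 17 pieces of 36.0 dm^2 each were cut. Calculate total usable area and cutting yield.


Usable area = 612.0 dm^2
Yield = 58.3%


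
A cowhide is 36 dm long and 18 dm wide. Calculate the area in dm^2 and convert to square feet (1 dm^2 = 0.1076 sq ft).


648 dm^2
69.72 sq ft


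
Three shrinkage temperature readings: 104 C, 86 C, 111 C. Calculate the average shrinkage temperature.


100.3 C

Average = (104 + 86 + 111) / 3
Average = 301 / 3 = 100.3 C


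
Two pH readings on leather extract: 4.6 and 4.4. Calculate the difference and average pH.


Difference = |4.6 - 4.4| = 0.2
Average = (4.6 + 4.4) / 2 = 4.50


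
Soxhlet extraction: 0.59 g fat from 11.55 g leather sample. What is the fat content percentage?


5.1%

Fat content = 0.59 / 11.55 x 100
Fat = 5.1%


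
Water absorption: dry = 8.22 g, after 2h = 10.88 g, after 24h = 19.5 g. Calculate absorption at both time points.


2h absorption = 32.4%
24h absorption = 137.2%


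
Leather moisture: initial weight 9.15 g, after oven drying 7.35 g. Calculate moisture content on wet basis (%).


Moisture = 9.15 - 7.35 = 1.80 g
MC = 1.80 / 9.15 x 100 = 19.7%


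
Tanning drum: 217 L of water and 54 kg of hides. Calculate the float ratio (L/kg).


Float ratio = water / hide weight
Ratio = 217 / 54 = 4.0


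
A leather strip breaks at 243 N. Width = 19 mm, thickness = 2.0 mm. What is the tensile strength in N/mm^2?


6.39 N/mm^2


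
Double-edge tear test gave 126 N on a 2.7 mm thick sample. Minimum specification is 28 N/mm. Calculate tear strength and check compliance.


Tear strength = 46.7 N/mm
Compliant: Yes


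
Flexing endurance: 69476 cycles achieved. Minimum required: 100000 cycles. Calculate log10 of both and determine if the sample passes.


log10(69476) = 4.84
log10(100000) = 5.00
Passes: No


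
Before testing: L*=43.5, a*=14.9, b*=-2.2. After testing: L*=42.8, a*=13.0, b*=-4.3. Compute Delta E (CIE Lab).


dL = 42.8 - 43.5 = -0.7
da = 13.0 - 14.9 = -1.9
db = -4.3 - (-2.2) = -2.1
dE = sqrt((-0.7)^2 + (-1.9)^2 + (-2.1)^2) = 2.92


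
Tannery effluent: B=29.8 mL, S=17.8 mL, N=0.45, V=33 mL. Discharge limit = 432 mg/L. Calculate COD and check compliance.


COD = 1309.1 mg/L
Compliant: No

COD = (29.8 - 17.8) x 0.45 x 8000 / 33 = 1309.1 mg/L
Limit: 432 mg/L
Compliant: No


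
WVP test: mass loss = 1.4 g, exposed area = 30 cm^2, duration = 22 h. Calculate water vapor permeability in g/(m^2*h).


21.21 g/(m^2*h)

WVP = mass_loss / (area x time) x 10000
WVP = 1.4 / (30 x 22) x 10000
WVP = 1.4 / 660 x 10000 = 21.21 g/(m^2*h)


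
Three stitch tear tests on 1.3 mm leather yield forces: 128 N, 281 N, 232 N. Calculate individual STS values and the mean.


STS1 = 128 / 1.3 = 98.5 N/mm
STS2 = 281 / 1.3 = 216.2 N/mm
STS3 = 232 / 1.3 = 178.5 N/mm
Mean = (98.5 + 216.2 + 178.5) / 3 = 164.4 N/mm


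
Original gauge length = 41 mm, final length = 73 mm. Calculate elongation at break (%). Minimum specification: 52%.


Extension = 73 - 41 = 32 mm
Elongation = 32 / 41 x 100 = 78.0%
Minimum required: 52%
Meets specification: Yes


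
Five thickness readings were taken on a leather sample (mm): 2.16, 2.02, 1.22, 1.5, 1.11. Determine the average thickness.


Sum = 2.16 + 2.02 + 1.22 + 1.5 + 1.11 = 8.01
Average = 8.01 / 5 = 1.60 mm


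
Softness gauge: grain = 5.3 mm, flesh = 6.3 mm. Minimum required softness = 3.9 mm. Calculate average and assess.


Average = (5.3 + 6.3) / 2 = 5.80 mm
Minimum = 3.9 mm
Meets requirement: Yes


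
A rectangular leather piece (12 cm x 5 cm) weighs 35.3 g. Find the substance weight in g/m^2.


5883.3 g/m^2


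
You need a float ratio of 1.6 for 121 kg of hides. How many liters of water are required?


193.6 L

Water = hide weight x target ratio
Water = 121 x 1.6 = 193.6 L


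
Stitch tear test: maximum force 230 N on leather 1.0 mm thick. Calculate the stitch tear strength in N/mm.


230.0 N/mm


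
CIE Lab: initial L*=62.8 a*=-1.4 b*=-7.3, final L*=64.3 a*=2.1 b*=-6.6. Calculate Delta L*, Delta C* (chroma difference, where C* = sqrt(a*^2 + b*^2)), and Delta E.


Delta L* = 64.3 - 62.8 = 1.5
C1* = sqrt((-1.4)^2 + (-7.3)^2) = 7.433
C2* = sqrt((2.1)^2 + (-6.6)^2) = 6.926
Delta C* = 6.926 - 7.433 = -0.51
Delta E = sqrt((1.5)^2 + (3.5)^2 + (0.7)^2) = 3.87


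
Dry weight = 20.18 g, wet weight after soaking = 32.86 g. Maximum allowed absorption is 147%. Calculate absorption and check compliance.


WA = (32.86 - 20.18) / 20.18 x 100 = 62.8%
Maximum allowed: 147%
Compliant: Yes


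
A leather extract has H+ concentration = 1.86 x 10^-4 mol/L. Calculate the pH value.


pH = 3.73

pH = -log10[H+]
pH = -log10(1.86 x 10^-4) = 3.73


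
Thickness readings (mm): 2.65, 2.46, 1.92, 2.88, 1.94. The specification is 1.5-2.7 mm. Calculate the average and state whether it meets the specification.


Average = 2.37 mm
Within specification: Yes

Sum = 11.85
Average = 11.85 / 5 = 2.37 mm
Specification range: 1.5 to 2.7 mm
Within spec: Yes


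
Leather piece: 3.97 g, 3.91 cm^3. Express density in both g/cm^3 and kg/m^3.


1.015 g/cm^3
1015 kg/m^3


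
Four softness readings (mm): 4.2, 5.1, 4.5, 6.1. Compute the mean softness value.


4.98 mm

Sum = 4.2 + 5.1 + 4.5 + 6.1
Mean = 19.9 / 4 = 4.98 mm


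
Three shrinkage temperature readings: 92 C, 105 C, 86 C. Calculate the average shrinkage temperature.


94.3 C

Average = (92 + 105 + 86) / 3
Average = 283 / 3 = 94.3 C


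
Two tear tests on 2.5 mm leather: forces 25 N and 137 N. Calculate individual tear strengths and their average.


Tear 1 = 25 / 2.5 = 10.0 N/mm
Tear 2 = 137 / 2.5 = 54.8 N/mm
Average = (10.0 + 54.8) / 2 = 32.4 N/mm


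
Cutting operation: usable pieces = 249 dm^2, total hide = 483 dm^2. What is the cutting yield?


Yield = usable / total x 100
Yield = 249 / 483 x 100 = 51.6%


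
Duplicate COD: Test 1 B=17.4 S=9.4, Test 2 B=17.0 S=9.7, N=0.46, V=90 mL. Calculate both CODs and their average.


COD1 = 327.1 mg/L
COD2 = 298.5 mg/L
Average = 312.8 mg/L

COD1 = (17.4 - 9.4) x 0.46 x 8000 / 90 = 327.1 mg/L
COD2 = (17.0 - 9.7) x 0.46 x 8000 / 90 = 298.5 mg/L
Average = (327.1 + 298.5) / 2 = 312.8 mg/L


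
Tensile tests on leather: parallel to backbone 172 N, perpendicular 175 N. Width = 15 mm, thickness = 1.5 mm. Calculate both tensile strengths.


Area = 15 x 1.5 = 22.5 mm^2
TS (parallel) = 172 / 22.5 = 7.64 N/mm^2
TS (perpendicular) = 175 / 22.5 = 7.78 N/mm^2


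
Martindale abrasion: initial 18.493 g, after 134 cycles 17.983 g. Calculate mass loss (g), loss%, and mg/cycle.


Mass loss = 0.510 g
Loss = 2.76%
Rate = 3.806 mg/cycle


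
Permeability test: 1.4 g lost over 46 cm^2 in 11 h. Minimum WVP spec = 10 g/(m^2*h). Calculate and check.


WVP = 1.4 / (46 x 11) x 10000 = 27.67 g/(m^2*h)
Minimum: 10 g/(m^2*h)
Meets spec: Yes


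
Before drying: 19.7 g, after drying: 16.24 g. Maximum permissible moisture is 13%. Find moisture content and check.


Moisture content = 17.6%
Acceptable: No


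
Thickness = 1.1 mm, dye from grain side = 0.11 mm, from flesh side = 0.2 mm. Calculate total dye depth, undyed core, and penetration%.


Total dyed = 0.31 mm
Undyed core = 0.79 mm
Penetration = 28.2%


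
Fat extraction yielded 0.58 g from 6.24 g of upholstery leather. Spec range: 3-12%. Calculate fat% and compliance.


Fat content = 9.3%
Compliant: Yes


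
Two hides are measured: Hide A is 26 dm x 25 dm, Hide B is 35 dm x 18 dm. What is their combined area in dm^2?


Hide A area = 26 x 25 = 650 dm^2
Hide B area = 35 x 18 = 630 dm^2
Total = 650 + 630 = 1280 dm^2


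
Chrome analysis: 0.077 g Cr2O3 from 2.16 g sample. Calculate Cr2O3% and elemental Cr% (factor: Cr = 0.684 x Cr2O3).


Cr2O3 = 3.56%
Cr = 2.44%


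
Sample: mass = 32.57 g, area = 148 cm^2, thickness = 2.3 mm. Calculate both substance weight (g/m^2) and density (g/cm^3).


Substance weight = 2200.7 g/m^2
Density = 0.957 g/cm^3

SW = 32.57 / 148 x 10000 = 2200.7 g/m^2
Volume = 148 x 2.3 / 10 = 34.04 cm^3
Density = 32.57 / 34.04 = 0.957 g/cm^3


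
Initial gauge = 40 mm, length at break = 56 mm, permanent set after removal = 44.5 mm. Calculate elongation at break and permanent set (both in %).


Elongation at break = 40.0%
Permanent set = 11.3%

Elongation at break = (56 - 40) / 40 x 100 = 40.0%
Permanent set = (44.5 - 40) / 40 x 100 = 11.3%


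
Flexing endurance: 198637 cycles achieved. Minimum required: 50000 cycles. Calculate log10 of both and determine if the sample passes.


log10(198637) = 5.30
log10(50000) = 4.70
Passes: Yes


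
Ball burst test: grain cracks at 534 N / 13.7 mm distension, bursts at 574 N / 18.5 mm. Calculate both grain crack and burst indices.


Crack index = 39.0 N/mm
Burst index = 31.0 N/mm


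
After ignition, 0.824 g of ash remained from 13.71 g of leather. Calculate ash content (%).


6.01%


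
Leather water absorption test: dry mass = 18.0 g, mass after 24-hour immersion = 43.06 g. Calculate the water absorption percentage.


139.2%

Water absorbed = 43.06 - 18.0 = 25.06 g
WA% = 25.06 / 18.0 x 100 = 139.2%


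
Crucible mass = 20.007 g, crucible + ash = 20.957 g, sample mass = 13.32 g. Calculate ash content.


Ash mass = 20.957 - 20.007 = 0.950 g
Ash% = 0.950 / 13.32 x 100 = 7.13%


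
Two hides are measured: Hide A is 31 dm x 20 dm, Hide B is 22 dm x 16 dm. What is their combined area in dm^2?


Hide A area = 31 x 20 = 620 dm^2
Hide B area = 22 x 16 = 352 dm^2
Total = 620 + 352 = 972 dm^2


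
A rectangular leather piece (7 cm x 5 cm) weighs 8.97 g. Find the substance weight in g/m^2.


Area = 7 x 5 = 35 cm^2
SW = 8.97 / 35 x 10000 = 2562.9 g/m^2


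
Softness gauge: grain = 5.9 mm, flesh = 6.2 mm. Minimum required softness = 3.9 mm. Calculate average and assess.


Average softness = 6.05 mm
Meets requirement: Yes

Average = (5.9 + 6.2) / 2 = 6.05 mm
Minimum = 3.9 mm
Meets requirement: Yes


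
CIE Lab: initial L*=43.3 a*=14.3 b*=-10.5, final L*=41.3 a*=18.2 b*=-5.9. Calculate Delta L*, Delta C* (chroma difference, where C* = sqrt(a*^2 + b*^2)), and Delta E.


Delta L* = -2.0
Delta C* = 1.39
Delta E = 6.35

Delta L* = 41.3 - 43.3 = -2.0
C1* = sqrt((14.3)^2 + (-10.5)^2) = 17.741
C2* = sqrt((18.2)^2 + (-5.9)^2) = 19.132
Delta C* = 19.132 - 17.741 = 1.39
Delta E = sqrt((-2.0)^2 + (3.9)^2 + (4.6)^2) = 6.35


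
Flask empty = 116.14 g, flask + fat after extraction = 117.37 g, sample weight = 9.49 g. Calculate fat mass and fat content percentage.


Fat mass = 1.23 g
Fat content = 13.0%

Fat mass = 117.37 - 116.14 = 1.23 g
Fat% = 1.23 / 9.49 x 100 = 13.0%


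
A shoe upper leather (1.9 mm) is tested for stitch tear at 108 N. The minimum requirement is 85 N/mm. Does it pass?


STS = 108 / 1.9 = 56.8 N/mm
Minimum required: 85 N/mm
Passes: No


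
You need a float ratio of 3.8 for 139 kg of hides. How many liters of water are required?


Water = hide weight x target ratio
Water = 139 x 3.8 = 528.2 L


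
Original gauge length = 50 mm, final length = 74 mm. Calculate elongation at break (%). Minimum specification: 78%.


Elongation = 48.0%
Meets spec: No

Extension = 74 - 50 = 24 mm
Elongation = 24 / 50 x 100 = 48.0%
Minimum required: 78%
Meets specification: No


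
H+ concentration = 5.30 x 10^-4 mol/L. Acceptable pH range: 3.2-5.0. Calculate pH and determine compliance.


pH = 3.28
Compliant: Yes

pH = -log10(5.30 x 10^-4) = 3.28
Range: 3.2 to 5.0
Compliant: Yes


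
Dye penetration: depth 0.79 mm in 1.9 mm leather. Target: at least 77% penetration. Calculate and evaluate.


Penetration = 0.79 / 1.9 x 100 = 41.6%
Target: 77%
Meets target: No


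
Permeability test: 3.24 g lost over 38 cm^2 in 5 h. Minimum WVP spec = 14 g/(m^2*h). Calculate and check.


WVP = 170.53 g/(m^2*h)
Meets specification: Yes


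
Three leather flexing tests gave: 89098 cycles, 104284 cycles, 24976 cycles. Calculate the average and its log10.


Average = 72786 cycles
log10 = 4.86

Average = (89098 + 104284 + 24976) / 3 = 72786 cycles
log10(72786) = 4.86


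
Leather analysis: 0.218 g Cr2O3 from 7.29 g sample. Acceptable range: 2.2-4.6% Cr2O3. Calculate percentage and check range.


Cr2O3 = 2.99%
Within range: Yes

Cr2O3% = 0.218 / 7.29 x 100 = 2.99%
Acceptable range: 2.2 to 4.6%
Within range: Yes


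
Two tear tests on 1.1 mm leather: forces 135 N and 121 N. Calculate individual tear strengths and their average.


Tear 1 = 122.7 N/mm
Tear 2 = 110.0 N/mm
Average = 116.4 N/mm

Tear 1 = 135 / 1.1 = 122.7 N/mm
Tear 2 = 121 / 1.1 = 110.0 N/mm
Average = (122.7 + 110.0) / 2 = 116.4 N/mm


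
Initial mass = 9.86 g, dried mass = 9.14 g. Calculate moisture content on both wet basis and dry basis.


Wet basis = 7.3%
Dry basis = 7.9%


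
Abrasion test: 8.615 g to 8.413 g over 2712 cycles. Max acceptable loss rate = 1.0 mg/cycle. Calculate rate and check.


Rate = 0.074 mg/cycle
Passes: Yes


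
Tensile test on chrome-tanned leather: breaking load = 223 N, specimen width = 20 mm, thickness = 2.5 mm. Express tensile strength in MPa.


4.46 MPa


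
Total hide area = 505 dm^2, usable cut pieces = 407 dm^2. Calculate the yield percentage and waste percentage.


Yield = 407 / 505 x 100 = 80.6%
Waste = 505 - 407 = 98 dm^2
Waste% = 100 - 80.6 = 19.4%


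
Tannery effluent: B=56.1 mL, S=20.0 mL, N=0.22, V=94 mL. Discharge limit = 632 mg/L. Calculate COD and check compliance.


COD = 675.9 mg/L
Compliant: No


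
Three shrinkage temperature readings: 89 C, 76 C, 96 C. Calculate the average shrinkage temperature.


Average = (89 + 76 + 96) / 3
Average = 261 / 3 = 87.0 C


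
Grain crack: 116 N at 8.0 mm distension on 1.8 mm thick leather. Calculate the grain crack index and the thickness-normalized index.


Crack index = 116 / 8.0 = 14.5 N/mm
Normalized = 14.5 / 1.8 = 8.1 N/mm per mm


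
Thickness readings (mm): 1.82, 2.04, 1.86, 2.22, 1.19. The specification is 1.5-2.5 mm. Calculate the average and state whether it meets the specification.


Sum = 9.13
Average = 9.13 / 5 = 1.83 mm
Specification range: 1.5 to 2.5 mm
Within spec: Yes


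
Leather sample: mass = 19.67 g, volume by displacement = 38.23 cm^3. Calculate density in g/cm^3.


Density = mass / volume
Density = 19.67 / 38.23 = 0.515 g/cm^3


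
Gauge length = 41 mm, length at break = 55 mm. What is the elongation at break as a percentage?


Extension = 55 - 41 = 14 mm
Elongation = 14 / 41 x 100 = 34.1%


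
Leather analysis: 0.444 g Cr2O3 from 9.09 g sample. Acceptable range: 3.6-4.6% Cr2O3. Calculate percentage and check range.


Cr2O3 = 4.88%
Within range: No

Cr2O3% = 0.444 / 9.09 x 100 = 4.88%
Acceptable range: 3.6 to 4.6%
Within range: No


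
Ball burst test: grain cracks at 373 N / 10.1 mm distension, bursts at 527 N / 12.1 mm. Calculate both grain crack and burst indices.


Crack index = 373 / 10.1 = 36.9 N/mm
Burst index = 527 / 12.1 = 43.6 N/mm


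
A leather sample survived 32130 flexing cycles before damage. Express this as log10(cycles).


4.51

log10(32130) = 4.51


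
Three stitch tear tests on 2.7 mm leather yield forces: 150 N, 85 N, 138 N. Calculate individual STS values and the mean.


STS1 = 55.6 N/mm
STS2 = 31.5 N/mm
STS3 = 51.1 N/mm
Mean = 46.1 N/mm

STS1 = 150 / 2.7 = 55.6 N/mm
STS2 = 85 / 2.7 = 31.5 N/mm
STS3 = 138 / 2.7 = 51.1 N/mm
Mean = (55.6 + 31.5 + 51.1) / 3 = 46.1 N/mm
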